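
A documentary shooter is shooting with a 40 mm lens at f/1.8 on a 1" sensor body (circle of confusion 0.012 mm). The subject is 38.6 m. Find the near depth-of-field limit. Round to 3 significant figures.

25.4 m

Hyperfocal distance H = f²/(N·c) + f = 40²/(1.8 × 0.012) + 40 = 1600/0.0216 + 40 ≈ 74114.1 mm ≈ 74.11 m.
Near limit Dn = s·(H − f)/(H + s − 2f) = 38600 × (74114.1 − 40) / (74114.1 + 38600 − 2 × 40) = 38600 × 74074.1 / 112634.1 ≈ 25385 mm ≈ 25.4 m.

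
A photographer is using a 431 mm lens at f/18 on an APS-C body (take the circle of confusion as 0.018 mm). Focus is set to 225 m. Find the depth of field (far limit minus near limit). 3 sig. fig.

208 m

Hyperfocal distance H = f²/(N·c) + f = 431²/(18 × 0.018) + 431 = 185761/0.324 + 431 ≈ 573767.4 mm ≈ 573.8 m.
Near limit Dn = s·(H − f)/(H + s − 2f) = 225000 × (573767.4 − 431) / (573767.4 + 225000 − 2 × 431) = 225000 × 573336.4 / 797905.4 ≈ 161674 mm.
Far limit Df = s·(H − f)/(H − s) = 225000 × (573767.4 − 431) / (573767.4 − 225000) = 225000 × 573336.4 / 348767.4 ≈ 369876 mm.
Depth of field = Df − Dn = 369876 − 161674 ≈ 208202 mm ≈ 208 m.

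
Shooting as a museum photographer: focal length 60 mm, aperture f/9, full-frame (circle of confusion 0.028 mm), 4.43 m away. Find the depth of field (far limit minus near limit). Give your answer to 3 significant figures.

2.99 m

Hyperfocal distance H = f²/(N·c) + f = 60²/(9 × 0.028) + 60 = 3600/0.252 + 60 ≈ 14345.7 mm ≈ 14.35 m.
Near limit Dn = s·(H − f)/(H + s − 2f) = 4430 × (14345.7 − 60) / (14345.7 + 4430 − 2 × 60) = 4430 × 14285.7 / 18655.7 ≈ 3392.3 mm.
Far limit Df = s·(H − f)/(H − s) = 4430 × (14345.7 − 60) / (14345.7 − 4430) = 4430 × 14285.7 / 9915.7 ≈ 6382.4 mm.
Depth of field = Df − Dn = 6382.4 − 3392.3 ≈ 2990.1 mm ≈ 2.99 m.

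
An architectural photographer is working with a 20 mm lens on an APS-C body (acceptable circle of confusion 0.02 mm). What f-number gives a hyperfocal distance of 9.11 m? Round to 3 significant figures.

Rearrange H = f²/(N·c) + f for N: N = f² / ((H − f)·c).
N = 20² / ((9110 − 20) × 0.02) = 400 / 181.8 ≈ 2.20.

f/2.20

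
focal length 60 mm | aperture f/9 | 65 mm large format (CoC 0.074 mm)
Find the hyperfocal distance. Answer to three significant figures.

Hyperfocal distance H = f²/(N·c) + f = 60²/(9 × 0.074) + 60 = 3600/0.666 + 60 ≈ 5465.4 mm ≈ 5.47 m.

5.47 m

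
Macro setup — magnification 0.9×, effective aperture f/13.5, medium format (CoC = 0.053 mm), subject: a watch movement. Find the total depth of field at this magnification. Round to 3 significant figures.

1.77 mm

At magnification m, DoF ≈ 2·N_eff·c/m² = 2 × 13.5 × 0.053 / 0.9² = 1.431 / 0.81 ≈ 1.77 mm.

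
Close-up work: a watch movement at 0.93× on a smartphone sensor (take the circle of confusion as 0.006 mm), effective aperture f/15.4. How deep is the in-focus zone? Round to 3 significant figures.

At magnification m, DoF ≈ 2·N_eff·c/m² = 2 × 15.4 × 0.006 / 0.93² = 0.1848 / 0.8649 ≈ 0.214 mm.

0.214 mm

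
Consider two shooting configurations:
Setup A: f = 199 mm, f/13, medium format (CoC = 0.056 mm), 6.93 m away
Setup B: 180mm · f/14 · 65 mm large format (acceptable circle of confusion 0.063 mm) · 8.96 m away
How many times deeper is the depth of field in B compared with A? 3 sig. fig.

2.61

Setup A: H = 199²/(13×0.056) + 199 ≈ 54596.0 mm; DoF = Df − Dn = 7908.6 − 6166.9 ≈ 1741.7 mm.
Setup B: H = 180²/(14×0.063) + 180 ≈ 36914.7 mm; DoF = Df − Dn = 11774.2 − 7231.6 ≈ 4542.6 mm.
Ratio = 4542.6 / 1741.7 ≈ 2.61.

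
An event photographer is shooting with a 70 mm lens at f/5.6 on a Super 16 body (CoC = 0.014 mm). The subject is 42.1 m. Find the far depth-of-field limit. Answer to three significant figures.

Hyperfocal distance H = f²/(N·c) + f = 70²/(5.6 × 0.014) + 70 = 4900/0.0784 + 70 ≈ 62570.0 mm ≈ 62.57 m.
Far limit Df = s·(H − f)/(H − s) = 42100 × (62570.0 − 70) / (62570.0 − 42100) = 42100 × 62500.0 / 20470.0 ≈ 128542 mm ≈ 129 m.

129 m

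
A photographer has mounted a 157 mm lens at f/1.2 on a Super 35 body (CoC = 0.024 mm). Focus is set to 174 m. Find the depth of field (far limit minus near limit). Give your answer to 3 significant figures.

73.7 m

Hyperfocal distance H = f²/(N·c) + f = 157²/(1.2 × 0.024) + 157 = 24649/0.0288 + 157 ≈ 856025.1 mm ≈ 856.0 m.
Near limit Dn = s·(H − f)/(H + s − 2f) = 174000 × (856025.1 − 157) / (856025.1 + 174000 − 2 × 157) = 174000 × 855868.1 / 1029711.1 ≈ 144624 mm.
Far limit Df = s·(H − f)/(H − s) = 174000 × (856025.1 − 157) / (856025.1 − 174000) = 174000 × 855868.1 / 682025.1 ≈ 218351 mm.
Depth of field = Df − Dn = 218351 − 144624 ≈ 73727 mm ≈ 73.7 m.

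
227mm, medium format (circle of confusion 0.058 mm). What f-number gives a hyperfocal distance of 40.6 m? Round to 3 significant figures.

Rearrange H = f²/(N·c) + f for N: N = f² / ((H − f)·c).
N = 227² / ((40600 − 227) × 0.058) = 51529 / 2342 ≈ 22.

f/22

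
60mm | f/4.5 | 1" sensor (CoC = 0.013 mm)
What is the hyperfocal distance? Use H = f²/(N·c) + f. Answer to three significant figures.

Hyperfocal distance H = f²/(N·c) + f = 60²/(4.5 × 0.013) + 60 = 3600/0.0585 + 60 ≈ 61598.5 mm ≈ 61.6 m.

61.6 m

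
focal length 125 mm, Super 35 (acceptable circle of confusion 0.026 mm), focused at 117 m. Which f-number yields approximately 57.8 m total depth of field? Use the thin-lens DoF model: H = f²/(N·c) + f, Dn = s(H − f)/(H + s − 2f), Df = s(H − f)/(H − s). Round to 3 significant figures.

f/1.20

Write h = H − f = f²/(N·c). The thin-lens limits are Dn = s·h/(h + (s−f)) and Df = s·h/(h − (s−f)), so DoF = Df − Dn = 2·s·(s−f)·h / (h² − (s−f)²).
That is a quadratic in h: DoF·h² − 2·s·(s−f)·h − DoF·(s−f)² = 0 ⇒ h = (s−f)·(s + √(s² + DoF²)) / DoF = 116875 × (117000 + √(117000² + 57800²)) / 57800 = 116875 × (117000 + 130498) / 57800 ≈ 500456 mm.
Then N = f²/(c·h) = 125² / (0.026 × 500456) = 15625 / 13012 ≈ 1.20.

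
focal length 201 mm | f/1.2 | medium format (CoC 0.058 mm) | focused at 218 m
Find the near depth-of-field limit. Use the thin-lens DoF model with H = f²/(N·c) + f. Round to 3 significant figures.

Hyperfocal distance H = f²/(N·c) + f = 201²/(1.2 × 0.058) + 201 = 40401/0.0696 + 201 ≈ 580675.1 mm ≈ 580.7 m.
Near limit Dn = s·(H − f)/(H + s − 2f) = 218000 × (580675.1 − 201) / (580675.1 + 218000 − 2 × 201) = 218000 × 580474.1 / 798273.1 ≈ 158521 mm ≈ 159 m.

159 m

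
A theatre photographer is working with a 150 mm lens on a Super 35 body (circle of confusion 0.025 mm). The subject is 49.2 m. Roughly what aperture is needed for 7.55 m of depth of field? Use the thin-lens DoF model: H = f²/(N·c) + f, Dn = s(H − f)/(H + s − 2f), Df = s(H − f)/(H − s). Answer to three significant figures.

Write h = H − f = f²/(N·c). The thin-lens limits are Dn = s·h/(h + (s−f)) and Df = s·h/(h − (s−f)), so DoF = Df − Dn = 2·s·(s−f)·h / (h² − (s−f)²).
That is a quadratic in h: DoF·h² − 2·s·(s−f)·h − DoF·(s−f)² = 0 ⇒ h = (s−f)·(s + √(s² + DoF²)) / DoF = 49050 × (49200 + √(49200² + 7550²)) / 7550 = 49050 × (49200 + 49775.9) / 7550 ≈ 643016 mm.
Then N = f²/(c·h) = 150² / (0.025 × 643016) = 22500 / 16075 ≈ 1.40.

f/1.40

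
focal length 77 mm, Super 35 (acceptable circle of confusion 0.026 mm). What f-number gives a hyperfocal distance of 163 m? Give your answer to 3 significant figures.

Rearrange H = f²/(N·c) + f for N: N = f² / ((H − f)·c).
N = 77² / ((163000 − 77) × 0.026) = 5929 / 4236 ≈ 1.40.

f/1.40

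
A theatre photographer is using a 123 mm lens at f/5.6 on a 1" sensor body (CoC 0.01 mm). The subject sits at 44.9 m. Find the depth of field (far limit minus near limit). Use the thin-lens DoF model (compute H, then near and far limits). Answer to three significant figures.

15.3 m

Hyperfocal distance H = f²/(N·c) + f = 123²/(5.6 × 0.01) + 123 = 15129/0.056 + 123 ≈ 270283.7 mm ≈ 270.3 m.
Near limit Dn = s·(H − f)/(H + s − 2f) = 44900 × (270283.7 − 123) / (270283.7 + 44900 − 2 × 123) = 44900 × 270160.7 / 314937.7 ≈ 38516 mm.
Far limit Df = s·(H − f)/(H − s) = 44900 × (270283.7 − 123) / (270283.7 − 44900) = 44900 × 270160.7 / 225383.7 ≈ 53820 mm.
Depth of field = Df − Dn = 53820 − 38516 ≈ 15304 mm ≈ 15.3 m.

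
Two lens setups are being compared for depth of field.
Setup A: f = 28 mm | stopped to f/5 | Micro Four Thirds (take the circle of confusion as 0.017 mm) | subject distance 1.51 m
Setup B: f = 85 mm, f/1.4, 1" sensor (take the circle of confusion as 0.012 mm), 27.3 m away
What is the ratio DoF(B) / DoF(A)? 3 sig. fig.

6.96

Setup A: H = 28²/(5×0.017) + 28 ≈ 9251.5 mm; DoF = Df − Dn = 1799.07 − 1300.97 ≈ 498.10 mm.
Setup B: H = 85²/(1.4×0.012) + 85 ≈ 430144.5 mm; DoF = Df − Dn = 29144.3 − 25675.2 ≈ 3469.1 mm.
Ratio = 3469.1 / 498.10 ≈ 6.96.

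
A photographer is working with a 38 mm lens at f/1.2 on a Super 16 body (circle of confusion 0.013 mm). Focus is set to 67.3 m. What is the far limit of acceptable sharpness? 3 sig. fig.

Hyperfocal distance H = f²/(N·c) + f = 38²/(1.2 × 0.013) + 38 = 1444/0.0156 + 38 ≈ 92602.1 mm ≈ 92.60 m.
Far limit Df = s·(H − f)/(H − s) = 67300 × (92602.1 − 38) / (92602.1 − 67300) = 67300 × 92564.1 / 25302.1 ≈ 246207 mm ≈ 246 m.

246 m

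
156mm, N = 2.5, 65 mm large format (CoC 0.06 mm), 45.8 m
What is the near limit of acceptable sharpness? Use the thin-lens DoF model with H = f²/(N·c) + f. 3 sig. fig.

Hyperfocal distance H = f²/(N·c) + f = 156²/(2.5 × 0.06) + 156 = 24336/0.15 + 156 ≈ 162396.0 mm ≈ 162.4 m.
Near limit Dn = s·(H − f)/(H + s − 2f) = 45800 × (162396.0 − 156) / (162396.0 + 45800 − 2 × 156) = 45800 × 162240.0 / 207884.0 ≈ 35744 mm ≈ 35.7 m.

35.7 m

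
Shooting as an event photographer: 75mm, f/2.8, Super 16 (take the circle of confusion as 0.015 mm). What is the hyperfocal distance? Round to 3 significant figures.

134 m

Hyperfocal distance H = f²/(N·c) + f = 75²/(2.8 × 0.015) + 75 = 5625/0.042 + 75 ≈ 134003.6 mm ≈ 134 m.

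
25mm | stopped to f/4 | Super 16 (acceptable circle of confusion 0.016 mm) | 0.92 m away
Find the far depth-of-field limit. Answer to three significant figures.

1.01 m

Hyperfocal distance H = f²/(N·c) + f = 25²/(4 × 0.016) + 25 = 625/0.064 + 25 ≈ 9790.6 mm ≈ 9.791 m.
Far limit Df = s·(H − f)/(H − s) = 920 × (9790.6 − 25) / (9790.6 − 920) = 920 × 9765.6 / 8870.6 ≈ 1012.8 mm ≈ 1.01 m.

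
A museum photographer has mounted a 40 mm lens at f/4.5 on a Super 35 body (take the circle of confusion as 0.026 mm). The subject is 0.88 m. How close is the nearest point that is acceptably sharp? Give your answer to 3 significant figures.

0.829 m

Hyperfocal distance H = f²/(N·c) + f = 40²/(4.5 × 0.026) + 40 = 1600/0.117 + 40 ≈ 13715.2 mm ≈ 13.72 m.
Near limit Dn = s·(H − f)/(H + s − 2f) = 880 × (13715.2 − 40) / (13715.2 + 880 − 2 × 40) = 880 × 13675.2 / 14515.2 ≈ 829.07 mm ≈ 0.829 m.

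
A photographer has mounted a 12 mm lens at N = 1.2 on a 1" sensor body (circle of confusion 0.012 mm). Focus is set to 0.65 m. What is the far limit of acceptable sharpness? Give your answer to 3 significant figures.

Hyperfocal distance H = f²/(N·c) + f = 12²/(1.2 × 0.012) + 12 = 144/0.0144 + 12 ≈ 10012.0 mm ≈ 10.01 m.
Far limit Df = s·(H − f)/(H − s) = 650 × (10012.0 − 12) / (10012.0 − 650) = 650 × 10000.0 / 9362.0 ≈ 694.30 mm ≈ 0.694 m.

0.694 m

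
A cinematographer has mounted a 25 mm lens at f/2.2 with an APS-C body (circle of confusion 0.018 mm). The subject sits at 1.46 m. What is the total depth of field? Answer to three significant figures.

268 mm

Hyperfocal distance H = f²/(N·c) + f = 25²/(2.2 × 0.018) + 25 = 625/0.0396 + 25 ≈ 15807.8 mm ≈ 15.81 m.
Near limit Dn = s·(H − f)/(H + s − 2f) = 1460 × (15807.8 − 25) / (15807.8 + 1460 − 2 × 25) = 1460 × 15782.8 / 17217.8 ≈ 1338.32 mm.
Far limit Df = s·(H − f)/(H − s) = 1460 × (15807.8 − 25) / (15807.8 − 1460) = 1460 × 15782.8 / 14347.8 ≈ 1606.02 mm.
Depth of field = Df − Dn = 1606.02 − 1338.32 ≈ 267.70 mm.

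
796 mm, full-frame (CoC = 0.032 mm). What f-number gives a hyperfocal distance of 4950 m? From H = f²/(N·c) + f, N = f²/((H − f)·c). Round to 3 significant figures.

f/4

Rearrange H = f²/(N·c) + f for N: N = f² / ((H − f)·c).
N = 796² / ((4950000 − 796) × 0.032) = 633616 / 158375 ≈ 4.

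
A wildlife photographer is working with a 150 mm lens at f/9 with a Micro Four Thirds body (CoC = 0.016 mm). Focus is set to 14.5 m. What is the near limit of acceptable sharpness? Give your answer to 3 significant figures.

13.3 m

Hyperfocal distance H = f²/(N·c) + f = 150²/(9 × 0.016) + 150 = 22500/0.144 + 150 ≈ 156400.0 mm ≈ 156.4 m.
Near limit Dn = s·(H − f)/(H + s − 2f) = 14500 × (156400.0 − 150) / (156400.0 + 14500 − 2 × 150) = 14500 × 156250.0 / 170600.0 ≈ 13280 mm ≈ 13.3 m.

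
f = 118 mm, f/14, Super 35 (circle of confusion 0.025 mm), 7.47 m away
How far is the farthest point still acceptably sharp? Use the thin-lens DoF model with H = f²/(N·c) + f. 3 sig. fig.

9.16 m

Hyperfocal distance H = f²/(N·c) + f = 118²/(14 × 0.025) + 118 = 13924/0.35 + 118 ≈ 39900.9 mm ≈ 39.90 m.
Far limit Df = s·(H − f)/(H − s) = 7470 × (39900.9 − 118) / (39900.9 − 7470) = 7470 × 39782.9 / 32430.9 ≈ 9163.4 mm ≈ 9.16 m.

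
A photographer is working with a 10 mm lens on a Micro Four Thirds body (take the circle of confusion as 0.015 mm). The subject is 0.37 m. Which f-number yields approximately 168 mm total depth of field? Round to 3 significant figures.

Write h = H − f = f²/(N·c). The thin-lens limits are Dn = s·h/(h + (s−f)) and Df = s·h/(h − (s−f)), so DoF = Df − Dn = 2·s·(s−f)·h / (h² − (s−f)²).
That is a quadratic in h: DoF·h² − 2·s·(s−f)·h − DoF·(s−f)² = 0 ⇒ h = (s−f)·(s + √(s² + DoF²)) / DoF = 360 × (370 + √(370² + 168²)) / 168 = 360 × (370 + 406.355) / 168 ≈ 1663.6 mm.
Then N = f²/(c·h) = 10² / (0.015 × 1663.6) = 100 / 24.954 ≈ 4.01.

f/4.01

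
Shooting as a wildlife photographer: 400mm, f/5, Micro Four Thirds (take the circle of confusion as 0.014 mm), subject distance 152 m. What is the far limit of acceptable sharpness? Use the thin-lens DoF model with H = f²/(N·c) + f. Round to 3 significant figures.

163 m

Hyperfocal distance H = f²/(N·c) + f = 400²/(5 × 0.014) + 400 = 160000/0.07 + 400 ≈ 2286114.3 mm ≈ 2286 m.
Far limit Df = s·(H − f)/(H − s) = 152000 × (2286114.3 − 400) / (2286114.3 − 152000) = 152000 × 2285714.3 / 2134114.3 ≈ 162798 mm ≈ 163 m.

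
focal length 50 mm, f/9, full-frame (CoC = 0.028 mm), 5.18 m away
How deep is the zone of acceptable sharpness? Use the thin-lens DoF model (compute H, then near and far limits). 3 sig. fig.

7.31 m

Hyperfocal distance H = f²/(N·c) + f = 50²/(9 × 0.028) + 50 = 2500/0.252 + 50 ≈ 9970.6 mm ≈ 9.971 m.
Near limit Dn = s·(H − f)/(H + s − 2f) = 5180 × (9970.6 − 50) / (9970.6 + 5180 − 2 × 50) = 5180 × 9920.6 / 15050.6 ≈ 3414.4 mm.
Far limit Df = s·(H − f)/(H − s) = 5180 × (9970.6 − 50) / (9970.6 − 5180) = 5180 × 9920.6 / 4790.6 ≈ 10726.9 mm.
Depth of field = Df − Dn = 10726.9 − 3414.4 ≈ 7312.5 mm ≈ 7.31 m.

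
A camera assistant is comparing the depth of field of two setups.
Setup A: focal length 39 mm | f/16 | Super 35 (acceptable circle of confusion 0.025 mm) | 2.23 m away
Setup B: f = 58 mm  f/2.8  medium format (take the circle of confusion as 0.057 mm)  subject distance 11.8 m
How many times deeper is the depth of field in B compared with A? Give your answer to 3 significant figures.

4.96

Setup A: H = 39²/(16×0.025) + 39 ≈ 3841.5 mm; DoF = Df − Dn = 5261.9 − 1414.8 ≈ 3847.1 mm.
Setup B: H = 58²/(2.8×0.057) + 58 ≈ 21135.7 mm; DoF = Df − Dn = 26641 − 7578 ≈ 19063 mm.
Ratio = 19063 / 3847.1 ≈ 4.96.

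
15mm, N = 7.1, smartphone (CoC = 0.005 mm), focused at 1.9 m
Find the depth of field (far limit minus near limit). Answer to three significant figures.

Hyperfocal distance H = f²/(N·c) + f = 15²/(7.1 × 0.005) + 15 = 225/0.0355 + 15 ≈ 6353.0 mm ≈ 6.353 m.
Near limit Dn = s·(H − f)/(H + s − 2f) = 1900 × (6353.0 − 15) / (6353.0 + 1900 − 2 × 15) = 1900 × 6338.0 / 8223.0 ≈ 1464.5 mm.
Far limit Df = s·(H − f)/(H − s) = 1900 × (6353.0 − 15) / (6353.0 − 1900) = 1900 × 6338.0 / 4453.0 ≈ 2704.3 mm.
Depth of field = Df − Dn = 2704.3 − 1464.5 ≈ 1239.8 mm ≈ 1.24 m.

1.24 m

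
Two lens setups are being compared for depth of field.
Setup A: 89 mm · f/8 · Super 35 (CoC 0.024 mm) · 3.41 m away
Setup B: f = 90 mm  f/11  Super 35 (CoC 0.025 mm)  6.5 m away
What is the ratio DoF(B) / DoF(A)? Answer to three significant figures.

Setup A: H = 89²/(8×0.024) + 89 ≈ 41344.2 mm; DoF = Df − Dn = 3708.53 − 3155.95 ≈ 552.58 mm.
Setup B: H = 90²/(11×0.025) + 90 ≈ 29544.5 mm; DoF = Df − Dn = 8308.0 − 5338.3 ≈ 2969.7 mm.
Ratio = 2969.7 / 552.58 ≈ 5.37.

5.37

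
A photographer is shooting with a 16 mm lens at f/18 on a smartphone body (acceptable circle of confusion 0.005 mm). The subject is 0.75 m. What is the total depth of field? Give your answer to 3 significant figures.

415 mm

Hyperfocal distance H = f²/(N·c) + f = 16²/(18 × 0.005) + 16 = 256/0.09 + 16 ≈ 2860.4 mm ≈ 2.860 m.
Near limit Dn = s·(H − f)/(H + s − 2f) = 750 × (2860.4 − 16) / (2860.4 + 750 − 2 × 16) = 750 × 2844.4 / 3578.4 ≈ 596.16 mm.
Far limit Df = s·(H − f)/(H − s) = 750 × (2860.4 − 16) / (2860.4 − 750) = 750 × 2844.4 / 2110.4 ≈ 1010.85 mm.
Depth of field = Df − Dn = 1010.85 − 596.16 ≈ 414.69 mm.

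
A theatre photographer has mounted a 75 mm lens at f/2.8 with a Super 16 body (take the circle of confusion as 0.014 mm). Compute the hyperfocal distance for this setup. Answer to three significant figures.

144 m

Hyperfocal distance H = f²/(N·c) + f = 75²/(2.8 × 0.014) + 75 = 5625/0.0392 + 75 ≈ 143569.9 mm ≈ 144 m.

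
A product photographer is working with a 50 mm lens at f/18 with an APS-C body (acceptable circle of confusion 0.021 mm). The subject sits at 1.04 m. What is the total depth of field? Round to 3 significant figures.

Hyperfocal distance H = f²/(N·c) + f = 50²/(18 × 0.021) + 50 = 2500/0.378 + 50 ≈ 6663.8 mm ≈ 6.664 m.
Near limit Dn = s·(H − f)/(H + s − 2f) = 1040 × (6663.8 − 50) / (6663.8 + 1040 − 2 × 50) = 1040 × 6613.8 / 7603.8 ≈ 904.59 mm.
Far limit Df = s·(H − f)/(H − s) = 1040 × (6663.8 − 50) / (6663.8 − 1040) = 1040 × 6613.8 / 5623.8 ≈ 1223.08 mm.
Depth of field = Df − Dn = 1223.08 − 904.59 ≈ 318.49 mm.

318 mm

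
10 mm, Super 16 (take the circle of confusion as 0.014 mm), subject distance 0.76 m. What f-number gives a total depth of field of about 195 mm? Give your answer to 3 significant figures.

f/1.20

Write h = H − f = f²/(N·c). The thin-lens limits are Dn = s·h/(h + (s−f)) and Df = s·h/(h − (s−f)), so DoF = Df − Dn = 2·s·(s−f)·h / (h² − (s−f)²).
That is a quadratic in h: DoF·h² − 2·s·(s−f)·h − DoF·(s−f)² = 0 ⇒ h = (s−f)·(s + √(s² + DoF²)) / DoF = 750 × (760 + √(760² + 195²)) / 195 = 750 × (760 + 784.618) / 195 ≈ 5940.8 mm.
Then N = f²/(c·h) = 10² / (0.014 × 5940.8) = 100 / 83.172 ≈ 1.20.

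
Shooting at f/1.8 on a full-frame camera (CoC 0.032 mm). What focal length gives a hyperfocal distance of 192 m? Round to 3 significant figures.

105 mm

From H = f²/(N·c) + f, with f ≪ H: f ≈ √(H·N·c) = √(192000 × 1.8 × 0.032) = √11059 ≈ 105.2 mm.
The +f correction barely moves this — solving exactly, f² + N·c·f − N·c·H = 0 ⇒ f = (−N·c + √((N·c)² + 4·N·c·H))/2 = (−0.0576 + √44237)/2 ≈ 105.13 mm, so f ≈ 105 mm.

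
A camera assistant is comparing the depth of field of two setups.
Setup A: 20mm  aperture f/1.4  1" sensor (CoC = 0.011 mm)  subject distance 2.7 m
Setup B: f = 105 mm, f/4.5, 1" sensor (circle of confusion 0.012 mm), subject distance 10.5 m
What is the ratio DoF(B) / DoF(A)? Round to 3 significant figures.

1.90

Setup A: H = 20²/(1.4×0.011) + 20 ≈ 25994.0 mm; DoF = Df − Dn = 3010.64 − 2447.47 ≈ 563.17 mm.
Setup B: H = 105²/(4.5×0.012) + 105 ≈ 204271.7 mm; DoF = Df − Dn = 11063.3 − 9991.3 ≈ 1072.0 mm.
Ratio = 1072.0 / 563.17 ≈ 1.90.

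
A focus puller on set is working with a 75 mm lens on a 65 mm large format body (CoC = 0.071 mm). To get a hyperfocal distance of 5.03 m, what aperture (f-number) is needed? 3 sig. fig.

Rearrange H = f²/(N·c) + f for N: N = f² / ((H − f)·c).
N = 75² / ((5030 − 75) × 0.071) = 5625 / 351.8 ≈ 16.

f/16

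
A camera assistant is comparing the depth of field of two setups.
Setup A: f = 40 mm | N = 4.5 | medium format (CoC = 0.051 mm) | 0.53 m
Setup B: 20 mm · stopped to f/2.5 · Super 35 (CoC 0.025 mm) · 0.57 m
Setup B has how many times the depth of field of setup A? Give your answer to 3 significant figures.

1.32

Setup A: H = 40²/(4.5×0.051) + 40 ≈ 7011.7 mm; DoF = Df − Dn = 570.067 − 495.195 ≈ 74.872 mm.
Setup B: H = 20²/(2.5×0.025) + 20 ≈ 6420.0 mm; DoF = Df − Dn = 623.590 − 524.892 ≈ 98.698 mm.
Ratio = 98.698 / 74.872 ≈ 1.32.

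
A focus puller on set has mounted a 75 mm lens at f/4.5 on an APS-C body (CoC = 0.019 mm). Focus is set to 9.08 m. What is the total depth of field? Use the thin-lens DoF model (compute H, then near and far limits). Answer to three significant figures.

Hyperfocal distance H = f²/(N·c) + f = 75²/(4.5 × 0.019) + 75 = 5625/0.0855 + 75 ≈ 65864.5 mm ≈ 65.86 m.
Near limit Dn = s·(H − f)/(H + s − 2f) = 9080 × (65864.5 − 75) / (65864.5 + 9080 − 2 × 75) = 9080 × 65789.5 / 74794.5 ≈ 7986.8 mm.
Far limit Df = s·(H − f)/(H − s) = 9080 × (65864.5 − 75) / (65864.5 − 9080) = 9080 × 65789.5 / 56784.5 ≈ 10519.9 mm.
Depth of field = Df − Dn = 10519.9 − 7986.8 ≈ 2533.1 mm ≈ 2.53 m.

2.53 m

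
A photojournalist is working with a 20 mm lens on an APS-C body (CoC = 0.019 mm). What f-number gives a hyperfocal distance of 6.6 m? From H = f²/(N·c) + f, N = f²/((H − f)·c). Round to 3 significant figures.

f/3.20

Rearrange H = f²/(N·c) + f for N: N = f² / ((H − f)·c).
N = 20² / ((6600 − 20) × 0.019) = 400 / 125.0 ≈ 3.20.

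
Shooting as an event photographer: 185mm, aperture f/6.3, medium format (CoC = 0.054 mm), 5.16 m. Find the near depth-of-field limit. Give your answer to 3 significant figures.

Hyperfocal distance H = f²/(N·c) + f = 185²/(6.3 × 0.054) + 185 = 34225/0.3402 + 185 ≈ 100787.6 mm ≈ 100.8 m.
Near limit Dn = s·(H − f)/(H + s − 2f) = 5160 × (100787.6 − 185) / (100787.6 + 5160 − 2 × 185) = 5160 × 100602.6 / 105577.6 ≈ 4916.9 mm ≈ 4.92 m.

4.92 m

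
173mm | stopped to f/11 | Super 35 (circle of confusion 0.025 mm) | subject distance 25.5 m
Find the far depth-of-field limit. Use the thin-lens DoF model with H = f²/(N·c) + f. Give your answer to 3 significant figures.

33.2 m

Hyperfocal distance H = f²/(N·c) + f = 173²/(11 × 0.025) + 173 = 29929/0.275 + 173 ≈ 109005.7 mm ≈ 109.0 m.
Far limit Df = s·(H − f)/(H − s) = 25500 × (109005.7 − 173) / (109005.7 − 25500) = 25500 × 108832.7 / 83505.7 ≈ 33234 mm ≈ 33.2 m.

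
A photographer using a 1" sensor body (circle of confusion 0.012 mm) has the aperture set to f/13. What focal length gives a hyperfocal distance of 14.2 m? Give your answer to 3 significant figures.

47.0 mm

From H = f²/(N·c) + f, with f ≪ H: f ≈ √(H·N·c) = √(14200 × 13 × 0.012) = √2215.2 ≈ 47.07 mm.
Exact: f² + N·c·f − N·c·H = 0 ⇒ f = (−N·c + √((N·c)² + 4·N·c·H))/2 = (−0.156 + √8860.8)/2 ≈ 46.988 mm ≈ 47.0 mm.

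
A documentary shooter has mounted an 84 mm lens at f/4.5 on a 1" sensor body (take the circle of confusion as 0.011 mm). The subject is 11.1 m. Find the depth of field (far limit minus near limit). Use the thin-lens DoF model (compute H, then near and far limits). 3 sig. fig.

Hyperfocal distance H = f²/(N·c) + f = 84²/(4.5 × 0.011) + 84 = 7056/0.0495 + 84 ≈ 142629.5 mm ≈ 142.6 m.
Near limit Dn = s·(H − f)/(H + s − 2f) = 11100 × (142629.5 − 84) / (142629.5 + 11100 − 2 × 84) = 11100 × 142545.5 / 153561.5 ≈ 10303.7 mm.
Far limit Df = s·(H − f)/(H − s) = 11100 × (142629.5 − 84) / (142629.5 − 11100) = 11100 × 142545.5 / 131529.5 ≈ 12029.7 mm.
Depth of field = Df − Dn = 12029.7 − 10303.7 ≈ 1726.0 mm ≈ 1.73 m.

1.73 m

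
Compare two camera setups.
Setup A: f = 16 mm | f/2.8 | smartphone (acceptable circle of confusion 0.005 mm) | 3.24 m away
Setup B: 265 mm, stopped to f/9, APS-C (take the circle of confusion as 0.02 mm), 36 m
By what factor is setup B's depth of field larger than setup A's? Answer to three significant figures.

Setup A: H = 16²/(2.8×0.005) + 16 ≈ 18301.7 mm; DoF = Df − Dn = 3933.5 − 2754.4 ≈ 1179.1 mm.
Setup B: H = 265²/(9×0.02) + 265 ≈ 390403.9 mm; DoF = Df − Dn = 39629.9 − 32979.2 ≈ 6650.7 mm.
Ratio = 6650.7 / 1179.1 ≈ 5.64.

5.64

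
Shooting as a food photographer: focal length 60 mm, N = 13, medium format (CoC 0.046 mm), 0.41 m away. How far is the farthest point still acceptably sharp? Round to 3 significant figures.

435 mm

Hyperfocal distance H = f²/(N·c) + f = 60²/(13 × 0.046) + 60 = 3600/0.598 + 60 ≈ 6080.1 mm ≈ 6.080 m.
Far limit Df = s·(H − f)/(H − s) = 410 × (6080.1 − 60) / (6080.1 − 410) = 410 × 6020.1 / 5670.1 ≈ 435.31 mm.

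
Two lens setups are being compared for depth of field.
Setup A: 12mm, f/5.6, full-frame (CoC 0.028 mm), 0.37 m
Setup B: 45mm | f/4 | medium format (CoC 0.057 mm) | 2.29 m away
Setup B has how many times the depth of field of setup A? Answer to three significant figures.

3.64

Setup A: H = 12²/(5.6×0.028) + 12 ≈ 930.4 mm; DoF = Df − Dn = 606.38 − 266.22 ≈ 340.16 mm.
Setup B: H = 45²/(4×0.057) + 45 ≈ 8926.6 mm; DoF = Df − Dn = 3064.7 − 1827.9 ≈ 1236.8 mm.
Ratio = 1236.8 / 340.16 ≈ 3.64.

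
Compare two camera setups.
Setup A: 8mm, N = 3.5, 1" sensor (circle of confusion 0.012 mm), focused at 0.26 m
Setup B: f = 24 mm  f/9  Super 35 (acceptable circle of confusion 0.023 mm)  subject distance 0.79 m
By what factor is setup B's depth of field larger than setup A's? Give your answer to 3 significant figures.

Setup A: H = 8²/(3.5×0.012) + 8 ≈ 1531.8 mm; DoF = Df − Dn = 311.517 − 223.104 ≈ 88.413 mm.
Setup B: H = 24²/(9×0.023) + 24 ≈ 2806.6 mm; DoF = Df − Dn = 1090.08 − 619.47 ≈ 470.61 mm.
Ratio = 470.61 / 88.413 ≈ 5.32.

5.32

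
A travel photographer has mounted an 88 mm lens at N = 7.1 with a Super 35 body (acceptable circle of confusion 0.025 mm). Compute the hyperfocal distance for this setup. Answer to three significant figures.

Hyperfocal distance H = f²/(N·c) + f = 88²/(7.1 × 0.025) + 88 = 7744/0.1775 + 88 ≈ 43716.2 mm ≈ 43.7 m.

43.7 m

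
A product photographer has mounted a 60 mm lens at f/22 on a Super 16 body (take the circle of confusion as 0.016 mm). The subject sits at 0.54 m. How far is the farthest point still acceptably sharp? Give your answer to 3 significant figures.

Hyperfocal distance H = f²/(N·c) + f = 60²/(22 × 0.016) + 60 = 3600/0.352 + 60 ≈ 10287.3 mm ≈ 10.29 m.
Far limit Df = s·(H − f)/(H − s) = 540 × (10287.3 − 60) / (10287.3 − 540) = 540 × 10227.3 / 9747.3 ≈ 566.59 mm ≈ 0.567 m.

0.567 m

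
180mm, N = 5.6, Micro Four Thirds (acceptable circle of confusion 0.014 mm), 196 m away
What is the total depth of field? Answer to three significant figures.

240 m

Hyperfocal distance H = f²/(N·c) + f = 180²/(5.6 × 0.014) + 180 = 32400/0.0784 + 180 ≈ 413445.3 mm ≈ 413.4 m.
Near limit Dn = s·(H − f)/(H + s − 2f) = 196000 × (413445.3 − 180) / (413445.3 + 196000 − 2 × 180) = 196000 × 413265.3 / 609085.3 ≈ 132986 mm.
Far limit Df = s·(H − f)/(H − s) = 196000 × (413445.3 − 180) / (413445.3 − 196000) = 196000 × 413265.3 / 217445.3 ≈ 372507 mm.
Depth of field = Df − Dn = 372507 − 132986 ≈ 239521 mm ≈ 240 m.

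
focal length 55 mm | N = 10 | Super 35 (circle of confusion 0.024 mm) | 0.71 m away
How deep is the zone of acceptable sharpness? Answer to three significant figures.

74.0 mm

Hyperfocal distance H = f²/(N·c) + f = 55²/(10 × 0.024) + 55 = 3025/0.24 + 55 ≈ 12659.2 mm ≈ 12.66 m.
Near limit Dn = s·(H − f)/(H + s − 2f) = 710 × (12659.2 − 55) / (12659.2 + 710 − 2 × 55) = 710 × 12604.2 / 13259.2 ≈ 674.926 mm.
Far limit Df = s·(H − f)/(H − s) = 710 × (12659.2 − 55) / (12659.2 − 710) = 710 × 12604.2 / 11949.2 ≈ 748.919 mm.
Depth of field = Df − Dn = 748.919 − 674.926 ≈ 73.993 mm.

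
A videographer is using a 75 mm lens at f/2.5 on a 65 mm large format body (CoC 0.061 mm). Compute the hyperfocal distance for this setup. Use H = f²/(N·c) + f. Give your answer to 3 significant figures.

Hyperfocal distance H = f²/(N·c) + f = 75²/(2.5 × 0.061) + 75 = 5625/0.1525 + 75 ≈ 36960.2 mm ≈ 37.0 m.

37.0 m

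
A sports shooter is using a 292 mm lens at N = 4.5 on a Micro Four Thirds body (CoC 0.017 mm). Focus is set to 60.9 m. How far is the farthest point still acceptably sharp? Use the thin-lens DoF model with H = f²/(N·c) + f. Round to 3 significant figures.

Hyperfocal distance H = f²/(N·c) + f = 292²/(4.5 × 0.017) + 292 = 85264/0.0765 + 292 ≈ 1114854.1 mm ≈ 1115 m.
Far limit Df = s·(H − f)/(H − s) = 60900 × (1114854.1 − 292) / (1114854.1 − 60900) = 60900 × 1114562.1 / 1053954.1 ≈ 64402 mm ≈ 64.4 m.

64.4 m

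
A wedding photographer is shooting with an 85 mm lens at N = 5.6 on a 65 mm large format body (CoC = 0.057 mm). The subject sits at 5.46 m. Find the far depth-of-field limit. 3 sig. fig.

7.16 m

Hyperfocal distance H = f²/(N·c) + f = 85²/(5.6 × 0.057) + 85 = 7225/0.3192 + 85 ≈ 22719.7 mm ≈ 22.72 m.
Far limit Df = s·(H − f)/(H − s) = 5460 × (22719.7 − 85) / (22719.7 − 5460) = 5460 × 22634.7 / 17259.7 ≈ 7160.3 mm ≈ 7.16 m.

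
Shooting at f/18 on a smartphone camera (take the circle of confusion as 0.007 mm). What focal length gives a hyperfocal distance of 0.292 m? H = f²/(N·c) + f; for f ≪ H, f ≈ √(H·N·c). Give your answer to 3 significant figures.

6.00 mm

From H = f²/(N·c) + f, with f ≪ H: f ≈ √(H·N·c) = √(292 × 18 × 0.007) = √36.792 ≈ 6.066 mm.
Exact: f² + N·c·f − N·c·H = 0 ⇒ f = (−N·c + √((N·c)² + 4·N·c·H))/2 = (−0.126 + √147.18)/2 ≈ 6.0030 mm ≈ 6.00 mm.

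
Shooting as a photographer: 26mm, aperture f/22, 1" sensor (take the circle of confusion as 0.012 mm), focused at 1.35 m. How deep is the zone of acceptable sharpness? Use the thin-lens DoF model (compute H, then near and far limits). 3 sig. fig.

Hyperfocal distance H = f²/(N·c) + f = 26²/(22 × 0.012) + 26 = 676/0.264 + 26 ≈ 2586.6 mm ≈ 2.587 m.
Near limit Dn = s·(H − f)/(H + s − 2f) = 1350 × (2586.6 − 26) / (2586.6 + 1350 − 2 × 26) = 1350 × 2560.6 / 3884.6 ≈ 889.9 mm.
Far limit Df = s·(H − f)/(H − s) = 1350 × (2586.6 − 26) / (2586.6 − 1350) = 1350 × 2560.6 / 1236.6 ≈ 2795.4 mm.
Depth of field = Df − Dn = 2795.4 − 889.9 ≈ 1905.5 mm ≈ 1.91 m.

1.91 m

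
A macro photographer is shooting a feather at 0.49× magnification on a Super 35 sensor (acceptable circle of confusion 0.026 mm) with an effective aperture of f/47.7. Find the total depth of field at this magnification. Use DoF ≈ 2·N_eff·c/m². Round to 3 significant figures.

At magnification m, DoF ≈ 2·N_eff·c/m² = 2 × 47.7 × 0.026 / 0.49² = 2.48 / 0.2401 ≈ 10.3 mm.

10.3 mm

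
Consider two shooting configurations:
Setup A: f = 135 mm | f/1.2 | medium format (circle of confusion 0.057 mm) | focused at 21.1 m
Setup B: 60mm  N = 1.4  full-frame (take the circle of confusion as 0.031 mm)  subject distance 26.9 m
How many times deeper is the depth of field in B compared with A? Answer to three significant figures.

5.82

Setup A: H = 135²/(1.2×0.057) + 135 ≈ 266582.4 mm; DoF = Df − Dn = 22902.0 − 19560.9 ≈ 3341.1 mm.
Setup B: H = 60²/(1.4×0.031) + 60 ≈ 83009.3 mm; DoF = Df − Dn = 39768 − 20324 ≈ 19444 mm.
Ratio = 19444 / 3341.1 ≈ 5.82.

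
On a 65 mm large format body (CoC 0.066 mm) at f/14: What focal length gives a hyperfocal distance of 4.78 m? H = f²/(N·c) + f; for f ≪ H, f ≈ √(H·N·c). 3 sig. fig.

66.0 mm

From H = f²/(N·c) + f, with f ≪ H: f ≈ √(H·N·c) = √(4780 × 14 × 0.066) = √4416.7 ≈ 66.46 mm.
Exact: f² + N·c·f − N·c·H = 0 ⇒ f = (−N·c + √((N·c)² + 4·N·c·H))/2 = (−0.924 + √17668)/2 ≈ 65.998 mm ≈ 66.0 mm.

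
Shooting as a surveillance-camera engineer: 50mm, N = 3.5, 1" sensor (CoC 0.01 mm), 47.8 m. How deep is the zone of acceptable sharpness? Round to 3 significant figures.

Hyperfocal distance H = f²/(N·c) + f = 50²/(3.5 × 0.01) + 50 = 2500/0.035 + 50 ≈ 71478.6 mm ≈ 71.48 m.
Near limit Dn = s·(H − f)/(H + s − 2f) = 47800 × (71478.6 − 50) / (71478.6 + 47800 − 2 × 50) = 47800 × 71428.6 / 119178.6 ≈ 28648 mm.
Far limit Df = s·(H − f)/(H − s) = 47800 × (71478.6 − 50) / (71478.6 − 47800) = 47800 × 71428.6 / 23678.6 ≈ 144193 mm.
Depth of field = Df − Dn = 144193 − 28648 ≈ 115545 mm ≈ 116 m.

116 m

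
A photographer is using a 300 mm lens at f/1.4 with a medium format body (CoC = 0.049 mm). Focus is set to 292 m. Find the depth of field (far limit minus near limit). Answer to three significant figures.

Hyperfocal distance H = f²/(N·c) + f = 300²/(1.4 × 0.049) + 300 = 90000/0.0686 + 300 ≈ 1312253.4 mm ≈ 1312 m.
Near limit Dn = s·(H − f)/(H + s − 2f) = 292000 × (1312253.4 − 300) / (1312253.4 + 292000 − 2 × 300) = 292000 × 1311953.4 / 1603653.4 ≈ 238886 mm.
Far limit Df = s·(H − f)/(H − s) = 292000 × (1312253.4 − 300) / (1312253.4 − 292000) = 292000 × 1311953.4 / 1020253.4 ≈ 375486 mm.
Depth of field = Df − Dn = 375486 − 238886 ≈ 136600 mm ≈ 137 m.

137 m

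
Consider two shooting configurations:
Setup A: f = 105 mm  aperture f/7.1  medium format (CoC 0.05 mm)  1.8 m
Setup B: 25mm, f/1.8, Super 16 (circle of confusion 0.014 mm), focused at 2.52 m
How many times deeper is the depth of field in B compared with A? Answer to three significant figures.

Setup A: H = 105²/(7.1×0.05) + 105 ≈ 31161.3 mm; DoF = Df − Dn = 1903.91 − 1706.84 ≈ 197.07 mm.
Setup B: H = 25²/(1.8×0.014) + 25 ≈ 24826.6 mm; DoF = Df − Dn = 2801.86 − 2289.66 ≈ 512.20 mm.
Ratio = 512.20 / 197.07 ≈ 2.60.

2.60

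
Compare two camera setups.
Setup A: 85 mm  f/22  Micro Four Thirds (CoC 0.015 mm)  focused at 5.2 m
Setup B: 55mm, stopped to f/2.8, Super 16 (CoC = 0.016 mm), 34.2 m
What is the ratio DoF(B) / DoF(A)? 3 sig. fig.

18.1

Setup A: H = 85²/(22×0.015) + 85 ≈ 21978.9 mm; DoF = Df − Dn = 6785.2 − 4215.2 ≈ 2570.0 mm.
Setup B: H = 55²/(2.8×0.016) + 55 ≈ 67577.3 mm; DoF = Df − Dn = 69187 − 22714 ≈ 46473 mm.
Ratio = 46473 / 2570.0 ≈ 18.1.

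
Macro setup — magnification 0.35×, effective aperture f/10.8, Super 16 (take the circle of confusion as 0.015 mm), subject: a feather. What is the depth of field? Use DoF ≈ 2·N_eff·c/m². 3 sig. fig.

2.64 mm

At magnification m, DoF ≈ 2·N_eff·c/m² = 2 × 10.8 × 0.015 / 0.35² = 0.324 / 0.1225 ≈ 2.64 mm.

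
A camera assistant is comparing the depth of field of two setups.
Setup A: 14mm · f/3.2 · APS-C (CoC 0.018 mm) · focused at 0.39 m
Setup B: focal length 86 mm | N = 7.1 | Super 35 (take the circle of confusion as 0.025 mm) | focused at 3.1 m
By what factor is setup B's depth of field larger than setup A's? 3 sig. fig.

Setup A: H = 14²/(3.2×0.018) + 14 ≈ 3416.8 mm; DoF = Df − Dn = 438.448 − 351.194 ≈ 87.254 mm.
Setup B: H = 86²/(7.1×0.025) + 86 ≈ 41753.6 mm; DoF = Df − Dn = 3341.72 − 2890.89 ≈ 450.83 mm.
Ratio = 450.83 / 87.254 ≈ 5.17.

5.17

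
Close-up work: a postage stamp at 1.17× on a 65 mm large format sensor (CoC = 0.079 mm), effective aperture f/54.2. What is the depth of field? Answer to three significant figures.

6.26 mm

At magnification m, DoF ≈ 2·N_eff·c/m² = 2 × 54.2 × 0.079 / 1.17² = 8.564 / 1.369 ≈ 6.26 mm.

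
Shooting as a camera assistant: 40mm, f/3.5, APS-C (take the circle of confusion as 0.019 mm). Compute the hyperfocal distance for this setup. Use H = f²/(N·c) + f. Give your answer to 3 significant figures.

24.1 m

Hyperfocal distance H = f²/(N·c) + f = 40²/(3.5 × 0.019) + 40 = 1600/0.0665 + 40 ≈ 24100.2 mm ≈ 24.1 m.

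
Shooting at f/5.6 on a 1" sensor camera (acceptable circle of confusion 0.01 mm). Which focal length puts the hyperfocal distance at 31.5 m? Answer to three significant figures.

42.0 mm

From H = f²/(N·c) + f, with f ≪ H: f ≈ √(H·N·c) = √(31500 × 5.6 × 0.01) = √1764.0 ≈ 42.00 mm.
The +f correction barely moves this — solving exactly, f² + N·c·f − N·c·H = 0 ⇒ f = (−N·c + √((N·c)² + 4·N·c·H))/2 = (−0.056 + √7056.0)/2 ≈ 41.972 mm, so f ≈ 42.0 mm.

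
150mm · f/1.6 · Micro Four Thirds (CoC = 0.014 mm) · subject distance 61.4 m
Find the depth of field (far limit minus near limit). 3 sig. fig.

7.52 m

Hyperfocal distance H = f²/(N·c) + f = 150²/(1.6 × 0.014) + 150 = 22500/0.0224 + 150 ≈ 1004614.3 mm ≈ 1005 m.
Near limit Dn = s·(H − f)/(H + s − 2f) = 61400 × (1004614.3 − 150) / (1004614.3 + 61400 − 2 × 150) = 61400 × 1004464.3 / 1065714.3 ≈ 57871.1 mm.
Far limit Df = s·(H − f)/(H − s) = 61400 × (1004614.3 − 150) / (1004614.3 − 61400) = 61400 × 1004464.3 / 943214.3 ≈ 65387.2 mm.
Depth of field = Df − Dn = 65387.2 − 57871.1 ≈ 7516.1 mm ≈ 7.52 m.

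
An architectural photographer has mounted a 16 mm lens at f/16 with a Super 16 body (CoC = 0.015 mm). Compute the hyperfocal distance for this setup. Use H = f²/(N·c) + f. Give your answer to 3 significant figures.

Hyperfocal distance H = f²/(N·c) + f = 16²/(16 × 0.015) + 16 = 256/0.24 + 16 ≈ 1082.7 mm ≈ 1.08 m.

1.08 m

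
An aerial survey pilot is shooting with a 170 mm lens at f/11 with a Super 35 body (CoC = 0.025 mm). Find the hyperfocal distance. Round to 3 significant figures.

Hyperfocal distance H = f²/(N·c) + f = 170²/(11 × 0.025) + 170 = 28900/0.275 + 170 ≈ 105260.9 mm ≈ 105 m.

105 m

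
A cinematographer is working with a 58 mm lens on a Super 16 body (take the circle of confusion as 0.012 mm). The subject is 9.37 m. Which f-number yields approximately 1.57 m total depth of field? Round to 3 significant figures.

f/2.50

Write h = H − f = f²/(N·c). The thin-lens limits are Dn = s·h/(h + (s−f)) and Df = s·h/(h − (s−f)), so DoF = Df − Dn = 2·s·(s−f)·h / (h² − (s−f)²).
That is a quadratic in h: DoF·h² − 2·s·(s−f)·h − DoF·(s−f)² = 0 ⇒ h = (s−f)·(s + √(s² + DoF²)) / DoF = 9312 × (9370 + √(9370² + 1570²)) / 1570 = 9312 × (9370 + 9500.62) / 1570 ≈ 111926 mm.
Then N = f²/(c·h) = 58² / (0.012 × 111926) = 3364 / 1343.1 ≈ 2.50.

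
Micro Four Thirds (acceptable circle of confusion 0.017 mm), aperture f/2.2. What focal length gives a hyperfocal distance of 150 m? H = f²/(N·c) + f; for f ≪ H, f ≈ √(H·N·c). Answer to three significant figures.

From H = f²/(N·c) + f, with f ≪ H: f ≈ √(H·N·c) = √(150000 × 2.2 × 0.017) = √5610.0 ≈ 74.90 mm.
The +f correction barely moves this — solving exactly, f² + N·c·f − N·c·H = 0 ⇒ f = (−N·c + √((N·c)² + 4·N·c·H))/2 = (−0.0374 + √22440)/2 ≈ 74.881 mm, so f ≈ 74.9 mm.

74.9 mm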